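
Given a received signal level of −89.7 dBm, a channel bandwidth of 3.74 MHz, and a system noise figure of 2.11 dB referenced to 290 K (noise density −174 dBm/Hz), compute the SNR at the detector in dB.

Noise floor: N = −174 + 10 log₁₀(B) + NF
10 log₁₀(3.74×10⁶) = 65.73 dB
N = −174 + 65.73 + 2.11 = −106.16 dBm
SNR = P_sig − N = −89.7 − (−106.16) = 16.46 dB → 16.5 dB

16.5 dB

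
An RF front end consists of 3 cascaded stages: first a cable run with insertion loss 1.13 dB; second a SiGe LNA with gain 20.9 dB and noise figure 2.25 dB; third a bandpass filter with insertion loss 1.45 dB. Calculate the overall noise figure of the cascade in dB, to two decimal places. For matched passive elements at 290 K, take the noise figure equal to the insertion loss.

3.39 dB

Convert to linear (a loss of L dB is a gain of −L dB): F_i = 10^(NF_i/10), G_i = 10^(G_i,dB/10)
  Stage 1: F_1 = 10^(1.13/10) = 1.297, G_1 = 10^(−1.13/10) = 0.7709
  Stage 2: F_2 = 10^(2.25/10) = 1.679, G_2 = 10^(20.9/10) = 123.0
  Stage 3: F_3 = 10^(1.45/10) = 1.396, G_3 = 10^(−1.45/10) = 0.7161
Friis cascade:
  F = 1.297 + (1.679 − 1)/0.7709 + (1.396 − 1)/94.84 = 2.182
NF = 10 log₁₀(2.182) = 3.39 dB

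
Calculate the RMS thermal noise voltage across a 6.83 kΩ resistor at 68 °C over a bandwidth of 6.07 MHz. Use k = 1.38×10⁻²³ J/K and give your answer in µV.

27.9 µV

T = 68 °C + 273.15 = 341.15 K
V_n = √(4kTRB)
4kTRB = 4 × 1.38×10⁻²³ × 341.15 × 6.83×10³ × 6.07×10⁶ = 7.81×10⁻¹⁰ V²
V_n = √(7.81×10⁻¹⁰) = 2.79×10⁻⁵ V = 27.9 µV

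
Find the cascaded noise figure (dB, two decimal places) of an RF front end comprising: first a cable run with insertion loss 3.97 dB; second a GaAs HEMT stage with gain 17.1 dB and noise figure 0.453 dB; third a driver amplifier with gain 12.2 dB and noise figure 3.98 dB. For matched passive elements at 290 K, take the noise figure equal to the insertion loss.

4.54 dB

Convert to linear (a loss of L dB is a gain of −L dB): F_i = 10^(NF_i/10), G_i = 10^(G_i,dB/10)
  Stage 1: F_1 = 10^(3.97/10) = 2.495, G_1 = 10^(−3.97/10) = 0.4009
  Stage 2: F_2 = 10^(0.453/10) = 1.110, G_2 = 10^(17.1/10) = 51.29
  Stage 3: F_3 = 10^(3.98/10) = 2.500, G_3 = 10^(12.2/10) = 16.60
Friis cascade:
  F = 2.495 + (1.110 − 1)/0.4009 + (2.500 − 1)/20.56 = 2.842
NF = 10 log₁₀(2.842) = 4.54 dB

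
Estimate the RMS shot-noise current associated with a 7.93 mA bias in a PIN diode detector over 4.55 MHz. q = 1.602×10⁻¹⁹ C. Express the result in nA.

I_n = √(2qI·B)
2qI·B = 2 × 1.602×10⁻¹⁹ × 7.93×10⁻³ × 4.55×10⁶ = 1.16×10⁻¹⁴ A²
I_n = √(1.16×10⁻¹⁴) = 1.08×10⁻⁷ A = 108 nA

108 nA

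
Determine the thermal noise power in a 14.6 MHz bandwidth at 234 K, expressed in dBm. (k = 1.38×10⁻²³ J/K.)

P_n = kTB = 1.38×10⁻²³ × 234 × 1.46×10⁷ = 4.71×10⁻¹⁴ W
In dBm: 10 log₁₀(4.71×10⁻¹⁴ / 10⁻³) = −103.3 dBm

−103.3 dBm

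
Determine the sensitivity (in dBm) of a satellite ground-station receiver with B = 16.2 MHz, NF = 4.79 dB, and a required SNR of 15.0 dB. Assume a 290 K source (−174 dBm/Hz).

−82.1 dBm

Sensitivity = −174 + 10 log₁₀(B) + NF + SNR_min
= −174 + 72.1 + 4.79 + 15.0
= −82.11 dBm → −82.1 dBm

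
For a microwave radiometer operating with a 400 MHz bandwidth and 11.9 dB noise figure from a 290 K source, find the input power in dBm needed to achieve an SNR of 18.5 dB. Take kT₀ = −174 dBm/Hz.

−57.6 dBm

Sensitivity = −174 + 10 log₁₀(B) + NF + SNR_min
= −174 + 86.02 + 11.9 + 18.5
= −57.58 dBm → −57.6 dBm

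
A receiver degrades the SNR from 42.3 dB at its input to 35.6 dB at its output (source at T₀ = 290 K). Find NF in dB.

NF (dB) = SNR_in(dB) − SNR_out(dB) when the source is at T₀
NF = 42.3 − 35.6 = 6.7 dB

6.7 dB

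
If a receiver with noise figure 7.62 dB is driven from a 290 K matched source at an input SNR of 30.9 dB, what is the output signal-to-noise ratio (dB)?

By definition F = SNR_in/SNR_out, so in dB: SNR_out = SNR_in − NF
SNR_out = 30.9 − 7.62 = 23.28 dB

23.28 dB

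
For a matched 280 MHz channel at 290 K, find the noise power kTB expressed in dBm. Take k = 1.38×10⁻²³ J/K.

P_n = kTB = 1.38×10⁻²³ × 290 × 2.80×10⁸ = 1.12×10⁻¹² W
In dBm: 10 log₁₀(1.12×10⁻¹² / 10⁻³) = −89.5 dBm

−89.5 dBm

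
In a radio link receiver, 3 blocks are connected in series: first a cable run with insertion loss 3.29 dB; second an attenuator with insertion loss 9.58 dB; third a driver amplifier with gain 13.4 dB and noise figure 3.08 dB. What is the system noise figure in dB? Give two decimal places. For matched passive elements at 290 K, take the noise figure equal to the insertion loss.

15.95 dB

Convert to linear (a loss of L dB is a gain of −L dB): F_i = 10^(NF_i/10), G_i = 10^(G_i,dB/10)
  Stage 1: F_1 = 10^(3.29/10) = 2.133, G_1 = 10^(−3.29/10) = 0.4688
  Stage 2: F_2 = 10^(9.58/10) = 9.078, G_2 = 10^(−9.58/10) = 0.1102
  Stage 3: F_3 = 10^(3.08/10) = 2.032, G_3 = 10^(13.4/10) = 21.88
Friis cascade:
  F = 2.133 + (9.078 − 1)/0.4688 + (2.032 − 1)/0.05164 = 39.36
NF = 10 log₁₀(39.36) = 15.95 dB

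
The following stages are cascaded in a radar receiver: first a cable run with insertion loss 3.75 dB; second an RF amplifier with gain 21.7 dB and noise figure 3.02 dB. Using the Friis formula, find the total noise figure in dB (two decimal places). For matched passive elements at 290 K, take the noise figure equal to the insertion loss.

6.77 dB

Convert to linear (a loss of L dB is a gain of −L dB): F_i = 10^(NF_i/10), G_i = 10^(G_i,dB/10)
  Stage 1: F_1 = 10^(3.75/10) = 2.371, G_1 = 10^(−3.75/10) = 0.4217
  Stage 2: F_2 = 10^(3.02/10) = 2.004, G_2 = 10^(21.7/10) = 147.9
Friis cascade:
  F = 2.371 + (2.004 − 1)/0.4217 = 4.753
NF = 10 log₁₀(4.753) = 6.77 dB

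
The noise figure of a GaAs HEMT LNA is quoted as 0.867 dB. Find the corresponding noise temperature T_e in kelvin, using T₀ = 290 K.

F = 10^(0.867/10) = 1.22096
T_e = (F − 1)·T₀ = (1.22096 − 1) × 290 = 64.1 K

64.1 K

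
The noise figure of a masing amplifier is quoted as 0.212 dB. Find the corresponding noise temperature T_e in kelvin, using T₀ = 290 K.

14.5 K

F = 10^(0.212/10) = 1.05003
T_e = (F − 1)·T₀ = (1.05003 − 1) × 290 = 14.5 K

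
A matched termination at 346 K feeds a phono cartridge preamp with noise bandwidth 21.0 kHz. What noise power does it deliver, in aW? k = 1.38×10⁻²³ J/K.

P_n = kTB = 1.38×10⁻²³ × 346 × 2.10×10⁴ = 1.00×10⁻¹⁶ W = 100 aW

100 aW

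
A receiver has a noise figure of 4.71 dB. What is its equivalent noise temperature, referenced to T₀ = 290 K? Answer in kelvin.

568 K

F = 10^(4.71/10) = 2.95801
T_e = (F − 1)·T₀ = (2.95801 − 1) × 290 = 568 K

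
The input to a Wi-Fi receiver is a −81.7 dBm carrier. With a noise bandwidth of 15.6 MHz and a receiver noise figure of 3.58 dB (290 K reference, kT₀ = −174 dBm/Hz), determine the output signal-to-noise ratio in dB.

Noise floor: N = −174 + 10 log₁₀(B) + NF
10 log₁₀(1.56×10⁷) = 71.93 dB
N = −174 + 71.93 + 3.58 = −98.49 dBm
SNR = P_sig − N = −81.7 − (−98.49) = 16.79 dB → 16.8 dB

16.8 dB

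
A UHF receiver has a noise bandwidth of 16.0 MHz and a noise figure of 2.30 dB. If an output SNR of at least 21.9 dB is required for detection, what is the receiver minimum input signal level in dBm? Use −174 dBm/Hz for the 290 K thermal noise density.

−77.8 dBm

Sensitivity = −174 + 10 log₁₀(B) + NF + SNR_min
= −174 + 72.04 + 2.30 + 21.9
= −77.76 dBm → −77.8 dBm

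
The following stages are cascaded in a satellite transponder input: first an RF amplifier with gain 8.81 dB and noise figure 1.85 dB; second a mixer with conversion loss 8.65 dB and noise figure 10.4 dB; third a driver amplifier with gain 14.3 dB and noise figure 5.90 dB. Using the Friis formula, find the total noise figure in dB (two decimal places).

7.50 dB

Convert to linear (a loss of L dB is a gain of −L dB): F_i = 10^(NF_i/10), G_i = 10^(G_i,dB/10)
  Stage 1: F_1 = 10^(1.85/10) = 1.531, G_1 = 10^(8.81/10) = 7.603
  Stage 2: F_2 = 10^(10.4/10) = 10.96, G_2 = 10^(−8.65/10) = 0.1365
  Stage 3: F_3 = 10^(5.90/10) = 3.890, G_3 = 10^(14.3/10) = 26.92
Friis cascade:
  F = 1.531 + (10.96 − 1)/7.603 + (3.890 − 1)/1.038 = 5.628
NF = 10 log₁₀(5.628) = 7.50 dB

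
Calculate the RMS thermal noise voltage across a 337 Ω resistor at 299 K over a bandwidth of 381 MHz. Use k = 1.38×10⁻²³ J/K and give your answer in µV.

46.0 µV

V_n = √(4kTRB)
4kTRB = 4 × 1.38×10⁻²³ × 299 × 3.37×10² × 3.81×10⁸ = 2.12×10⁻⁹ V²
V_n = √(2.12×10⁻⁹) = 4.60×10⁻⁵ V = 46.0 µV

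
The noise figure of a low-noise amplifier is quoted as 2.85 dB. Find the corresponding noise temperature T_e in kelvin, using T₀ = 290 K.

269 K

F = 10^(2.85/10) = 1.92752
T_e = (F − 1)·T₀ = (1.92752 − 1) × 290 = 269 K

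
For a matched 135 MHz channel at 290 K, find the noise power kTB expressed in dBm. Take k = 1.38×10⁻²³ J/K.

−92.7 dBm

P_n = kTB = 1.38×10⁻²³ × 290 × 1.35×10⁸ = 5.40×10⁻¹³ W
In dBm: 10 log₁₀(5.40×10⁻¹³ / 10⁻³) = −92.7 dBm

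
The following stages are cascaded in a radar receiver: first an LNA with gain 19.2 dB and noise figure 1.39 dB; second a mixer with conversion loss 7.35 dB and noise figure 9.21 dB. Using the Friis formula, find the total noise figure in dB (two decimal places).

Convert to linear (a loss of L dB is a gain of −L dB): F_i = 10^(NF_i/10), G_i = 10^(G_i,dB/10)
  Stage 1: F_1 = 10^(1.39/10) = 1.377, G_1 = 10^(19.2/10) = 83.18
  Stage 2: F_2 = 10^(9.21/10) = 8.337, G_2 = 10^(−7.35/10) = 0.1841
Friis cascade:
  F = 1.377 + (8.337 − 1)/83.18 = 1.465
NF = 10 log₁₀(1.465) = 1.66 dB

1.66 dB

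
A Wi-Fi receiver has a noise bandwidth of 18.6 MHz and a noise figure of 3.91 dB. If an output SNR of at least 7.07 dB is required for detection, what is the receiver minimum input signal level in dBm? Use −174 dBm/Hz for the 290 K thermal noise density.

−90.3 dBm

Sensitivity = −174 + 10 log₁₀(B) + NF + SNR_min
= −174 + 72.7 + 3.91 + 7.07
= −90.32 dBm → −90.3 dBm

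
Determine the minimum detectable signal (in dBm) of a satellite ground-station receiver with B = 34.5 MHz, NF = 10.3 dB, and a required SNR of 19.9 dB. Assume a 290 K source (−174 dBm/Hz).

−68.4 dBm

Sensitivity = −174 + 10 log₁₀(B) + NF + SNR_min
= −174 + 75.38 + 10.3 + 19.9
= −68.42 dBm → −68.4 dBm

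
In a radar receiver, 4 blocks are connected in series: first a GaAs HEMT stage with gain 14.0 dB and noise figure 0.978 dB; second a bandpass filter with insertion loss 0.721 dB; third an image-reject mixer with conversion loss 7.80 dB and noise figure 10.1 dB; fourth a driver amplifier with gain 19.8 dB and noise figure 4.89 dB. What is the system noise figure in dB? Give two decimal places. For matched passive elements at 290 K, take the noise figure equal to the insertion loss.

3.59 dB

Convert to linear (a loss of L dB is a gain of −L dB): F_i = 10^(NF_i/10), G_i = 10^(G_i,dB/10)
  Stage 1: F_1 = 10^(0.978/10) = 1.253, G_1 = 10^(14.0/10) = 25.12
  Stage 2: F_2 = 10^(0.721/10) = 1.181, G_2 = 10^(−0.721/10) = 0.8470
  Stage 3: F_3 = 10^(10.1/10) = 10.23, G_3 = 10^(−7.80/10) = 0.1660
  Stage 4: F_4 = 10^(4.89/10) = 3.083, G_4 = 10^(19.8/10) = 95.50
Friis cascade:
  F = 1.253 + (1.181 − 1)/25.12 + (10.23 − 1)/21.28 + (3.083 − 1)/3.531 = 2.284
NF = 10 log₁₀(2.284) = 3.59 dB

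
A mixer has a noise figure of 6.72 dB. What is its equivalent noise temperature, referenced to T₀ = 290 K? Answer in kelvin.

1073 K

F = 10^(6.72/10) = 4.69894
T_e = (F − 1)·T₀ = (4.69894 − 1) × 290 = 1073 K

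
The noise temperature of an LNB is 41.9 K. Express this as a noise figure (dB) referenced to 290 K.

F = 1 + T_e/T₀ = 1 + 41.9/290 = 1.14448
NF = 10 log₁₀(1.14448) = 0.586 dB

0.586 dB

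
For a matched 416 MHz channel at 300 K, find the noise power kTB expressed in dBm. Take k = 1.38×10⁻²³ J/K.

P_n = kTB = 1.38×10⁻²³ × 300 × 4.16×10⁸ = 1.72×10⁻¹² W
In dBm: 10 log₁₀(1.72×10⁻¹² / 10⁻³) = −87.6 dBm

−87.6 dBm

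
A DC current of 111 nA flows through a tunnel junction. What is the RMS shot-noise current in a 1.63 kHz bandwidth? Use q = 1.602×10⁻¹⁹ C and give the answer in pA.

I_n = √(2qI·B)
2qI·B = 2 × 1.602×10⁻¹⁹ × 1.11×10⁻⁷ × 1.63×10³ = 5.80×10⁻²³ A²
I_n = √(5.80×10⁻²³) = 7.61×10⁻¹² A = 7.61 pA

7.61 pA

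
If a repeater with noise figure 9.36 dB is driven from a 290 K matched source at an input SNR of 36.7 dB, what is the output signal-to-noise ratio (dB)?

By definition F = SNR_in/SNR_out, so in dB: SNR_out = SNR_in − NF
SNR_out = 36.7 − 9.36 = 27.34 dB

27.34 dB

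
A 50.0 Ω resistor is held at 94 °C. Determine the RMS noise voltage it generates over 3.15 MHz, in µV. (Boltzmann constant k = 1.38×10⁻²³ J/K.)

T = 94 °C + 273.15 = 367.15 K
V_n = √(4kTRB)
4kTRB = 4 × 1.38×10⁻²³ × 367.15 × 5.00×10¹ × 3.15×10⁶ = 3.19×10⁻¹² V²
V_n = √(3.19×10⁻¹²) = 1.79×10⁻⁶ V = 1.79 µV

1.79 µV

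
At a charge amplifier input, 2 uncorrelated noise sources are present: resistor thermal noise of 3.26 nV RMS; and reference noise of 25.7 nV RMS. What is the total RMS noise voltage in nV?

25.9 nV

Uncorrelated sources add in power (mean-square): V_tot = √(ΣV_i²)
V_tot = √[(3.26×10⁻⁹)² + (2.57×10⁻⁸)²] = 2.59×10⁻⁸ V = 25.9 nV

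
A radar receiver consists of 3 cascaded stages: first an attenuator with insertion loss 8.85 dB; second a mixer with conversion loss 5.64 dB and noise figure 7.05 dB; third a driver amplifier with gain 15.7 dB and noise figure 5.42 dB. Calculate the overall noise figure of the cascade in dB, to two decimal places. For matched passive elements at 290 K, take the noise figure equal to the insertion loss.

20.36 dB

Convert to linear (a loss of L dB is a gain of −L dB): F_i = 10^(NF_i/10), G_i = 10^(G_i,dB/10)
  Stage 1: F_1 = 10^(8.85/10) = 7.674, G_1 = 10^(−8.85/10) = 0.1303
  Stage 2: F_2 = 10^(7.05/10) = 5.070, G_2 = 10^(−5.64/10) = 0.2729
  Stage 3: F_3 = 10^(5.42/10) = 3.483, G_3 = 10^(15.7/10) = 37.15
Friis cascade:
  F = 7.674 + (5.070 − 1)/0.1303 + (3.483 − 1)/0.03556 = 108.7
NF = 10 log₁₀(108.7) = 20.36 dB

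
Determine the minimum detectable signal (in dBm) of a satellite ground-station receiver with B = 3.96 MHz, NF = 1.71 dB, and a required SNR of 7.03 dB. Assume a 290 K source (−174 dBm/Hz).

−99.3 dBm

Sensitivity = −174 + 10 log₁₀(B) + NF + SNR_min
= −174 + 65.98 + 1.71 + 7.03
= −99.28 dBm → −99.3 dBm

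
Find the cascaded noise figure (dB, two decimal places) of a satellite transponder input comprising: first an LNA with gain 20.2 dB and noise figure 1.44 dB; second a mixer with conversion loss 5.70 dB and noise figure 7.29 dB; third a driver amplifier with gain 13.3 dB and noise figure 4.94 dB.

Convert to linear (a loss of L dB is a gain of −L dB): F_i = 10^(NF_i/10), G_i = 10^(G_i,dB/10)
  Stage 1: F_1 = 10^(1.44/10) = 1.393, G_1 = 10^(20.2/10) = 104.7
  Stage 2: F_2 = 10^(7.29/10) = 5.358, G_2 = 10^(−5.70/10) = 0.2692
  Stage 3: F_3 = 10^(4.94/10) = 3.119, G_3 = 10^(13.3/10) = 21.38
Friis cascade:
  F = 1.393 + (5.358 − 1)/104.7 + (3.119 − 1)/28.18 = 1.510
NF = 10 log₁₀(1.510) = 1.79 dB

1.79 dB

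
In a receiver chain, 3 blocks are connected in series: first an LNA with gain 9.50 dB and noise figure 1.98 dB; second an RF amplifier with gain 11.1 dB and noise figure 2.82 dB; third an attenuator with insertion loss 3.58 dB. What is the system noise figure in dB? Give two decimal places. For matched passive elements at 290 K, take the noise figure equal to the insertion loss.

2.28 dB

Convert to linear (a loss of L dB is a gain of −L dB): F_i = 10^(NF_i/10), G_i = 10^(G_i,dB/10)
  Stage 1: F_1 = 10^(1.98/10) = 1.578, G_1 = 10^(9.50/10) = 8.913
  Stage 2: F_2 = 10^(2.82/10) = 1.914, G_2 = 10^(11.1/10) = 12.88
  Stage 3: F_3 = 10^(3.58/10) = 2.280, G_3 = 10^(−3.58/10) = 0.4385
Friis cascade:
  F = 1.578 + (1.914 − 1)/8.913 + (2.280 − 1)/114.8 = 1.691
NF = 10 log₁₀(1.691) = 2.28 dB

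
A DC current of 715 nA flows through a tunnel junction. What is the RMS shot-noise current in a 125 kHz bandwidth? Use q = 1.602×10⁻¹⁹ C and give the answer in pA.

I_n = √(2qI·B)
2qI·B = 2 × 1.602×10⁻¹⁹ × 7.15×10⁻⁷ × 1.25×10⁵ = 2.86×10⁻²⁰ A²
I_n = √(2.86×10⁻²⁰) = 1.69×10⁻¹⁰ A = 169 pA

169 pA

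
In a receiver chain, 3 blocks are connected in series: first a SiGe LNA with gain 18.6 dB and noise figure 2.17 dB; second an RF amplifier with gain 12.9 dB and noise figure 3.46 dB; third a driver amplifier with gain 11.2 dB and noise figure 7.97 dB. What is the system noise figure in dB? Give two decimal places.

2.22 dB

Convert to linear (a loss of L dB is a gain of −L dB): F_i = 10^(NF_i/10), G_i = 10^(G_i,dB/10)
  Stage 1: F_1 = 10^(2.17/10) = 1.648, G_1 = 10^(18.6/10) = 72.44
  Stage 2: F_2 = 10^(3.46/10) = 2.218, G_2 = 10^(12.9/10) = 19.50
  Stage 3: F_3 = 10^(7.97/10) = 6.266, G_3 = 10^(11.2/10) = 13.18
Friis cascade:
  F = 1.648 + (2.218 − 1)/72.44 + (6.266 − 1)/1413 = 1.669
NF = 10 log₁₀(1.669) = 2.22 dB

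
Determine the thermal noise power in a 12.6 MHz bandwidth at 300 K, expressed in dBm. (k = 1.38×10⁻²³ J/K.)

P_n = kTB = 1.38×10⁻²³ × 300 × 1.26×10⁷ = 5.22×10⁻¹⁴ W
In dBm: 10 log₁₀(5.22×10⁻¹⁴ / 10⁻³) = −102.8 dBm

−102.8 dBm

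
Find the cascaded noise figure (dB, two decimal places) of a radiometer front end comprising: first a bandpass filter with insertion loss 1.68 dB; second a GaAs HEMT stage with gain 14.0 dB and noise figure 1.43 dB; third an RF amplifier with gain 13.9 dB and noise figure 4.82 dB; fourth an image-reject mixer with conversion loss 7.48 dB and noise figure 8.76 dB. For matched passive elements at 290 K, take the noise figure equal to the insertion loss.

3.39 dB

Convert to linear (a loss of L dB is a gain of −L dB): F_i = 10^(NF_i/10), G_i = 10^(G_i,dB/10)
  Stage 1: F_1 = 10^(1.68/10) = 1.472, G_1 = 10^(−1.68/10) = 0.6792
  Stage 2: F_2 = 10^(1.43/10) = 1.390, G_2 = 10^(14.0/10) = 25.12
  Stage 3: F_3 = 10^(4.82/10) = 3.034, G_3 = 10^(13.9/10) = 24.55
  Stage 4: F_4 = 10^(8.76/10) = 7.516, G_4 = 10^(−7.48/10) = 0.1786
Friis cascade:
  F = 1.472 + (1.390 − 1)/0.6792 + (3.034 − 1)/17.06 + (7.516 − 1)/418.8 = 2.181
NF = 10 log₁₀(2.181) = 3.39 dB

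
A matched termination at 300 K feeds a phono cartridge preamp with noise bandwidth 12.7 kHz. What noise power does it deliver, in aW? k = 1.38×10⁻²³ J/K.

P_n = kTB = 1.38×10⁻²³ × 300 × 1.27×10⁴ = 5.26×10⁻¹⁷ W = 52.6 aW

52.6 aW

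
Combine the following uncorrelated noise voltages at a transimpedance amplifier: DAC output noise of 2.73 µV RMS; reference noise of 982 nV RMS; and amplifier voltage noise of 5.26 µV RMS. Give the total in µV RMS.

6.01 µV

Uncorrelated sources add in power (mean-square): V_tot = √(ΣV_i²)
V_tot = √[(2.73×10⁻⁶)² + (9.82×10⁻⁷)² + (5.26×10⁻⁶)²] = 6.01×10⁻⁶ V = 6.01 µV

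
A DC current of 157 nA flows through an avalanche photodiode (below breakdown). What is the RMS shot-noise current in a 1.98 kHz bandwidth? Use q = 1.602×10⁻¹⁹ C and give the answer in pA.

I_n = √(2qI·B)
2qI·B = 2 × 1.602×10⁻¹⁹ × 1.57×10⁻⁷ × 1.98×10³ = 9.96×10⁻²³ A²
I_n = √(9.96×10⁻²³) = 9.98×10⁻¹² A = 9.98 pA

9.98 pA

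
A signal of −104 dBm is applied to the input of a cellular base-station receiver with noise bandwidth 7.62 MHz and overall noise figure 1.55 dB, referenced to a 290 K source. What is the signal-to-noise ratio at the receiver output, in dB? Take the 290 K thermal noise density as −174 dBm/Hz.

Noise floor: N = −174 + 10 log₁₀(B) + NF
10 log₁₀(7.62×10⁶) = 68.82 dB
N = −174 + 68.82 + 1.55 = −103.63 dBm
SNR = P_sig − N = −104 − (−103.63) = −0.37 dB → −0.4 dB

−0.4 dB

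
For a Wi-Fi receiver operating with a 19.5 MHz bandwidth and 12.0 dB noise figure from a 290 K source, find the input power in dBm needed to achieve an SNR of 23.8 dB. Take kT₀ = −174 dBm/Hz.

−65.3 dBm

Sensitivity = −174 + 10 log₁₀(B) + NF + SNR_min
= −174 + 72.9 + 12.0 + 23.8
= −65.3 dBm → −65.3 dBm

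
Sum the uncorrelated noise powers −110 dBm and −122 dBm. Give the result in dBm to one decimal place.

−109.7 dBm

Convert to linear, add, convert back:
P₁ = 1.00×10⁻¹⁴ W, P₂ = 6.31×10⁻¹⁶ W
P_tot = 1.06×10⁻¹⁴ W → 10 log₁₀(P_tot / 10⁻³) = −109.7 dBm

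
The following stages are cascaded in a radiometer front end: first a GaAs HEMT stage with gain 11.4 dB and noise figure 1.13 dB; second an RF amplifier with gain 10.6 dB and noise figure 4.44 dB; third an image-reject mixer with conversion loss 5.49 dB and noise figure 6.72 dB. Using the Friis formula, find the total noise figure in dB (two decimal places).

Convert to linear (a loss of L dB is a gain of −L dB): F_i = 10^(NF_i/10), G_i = 10^(G_i,dB/10)
  Stage 1: F_1 = 10^(1.13/10) = 1.297, G_1 = 10^(11.4/10) = 13.80
  Stage 2: F_2 = 10^(4.44/10) = 2.780, G_2 = 10^(10.6/10) = 11.48
  Stage 3: F_3 = 10^(6.72/10) = 4.699, G_3 = 10^(−5.49/10) = 0.2825
Friis cascade:
  F = 1.297 + (2.780 − 1)/13.80 + (4.699 − 1)/158.5 = 1.449
NF = 10 log₁₀(1.449) = 1.61 dB

1.61 dB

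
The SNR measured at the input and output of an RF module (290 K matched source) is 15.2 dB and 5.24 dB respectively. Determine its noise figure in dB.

NF (dB) = SNR_in(dB) − SNR_out(dB) when the source is at T₀
NF = 15.2 − 5.24 = 9.96 dB

9.96 dB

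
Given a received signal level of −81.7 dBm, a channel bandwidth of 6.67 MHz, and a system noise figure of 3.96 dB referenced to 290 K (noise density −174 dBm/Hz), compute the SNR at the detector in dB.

Noise floor: N = −174 + 10 log₁₀(B) + NF
10 log₁₀(6.67×10⁶) = 68.24 dB
N = −174 + 68.24 + 3.96 = −101.80 dBm
SNR = P_sig − N = −81.7 − (−101.80) = 20.10 dB → 20.1 dB

20.1 dB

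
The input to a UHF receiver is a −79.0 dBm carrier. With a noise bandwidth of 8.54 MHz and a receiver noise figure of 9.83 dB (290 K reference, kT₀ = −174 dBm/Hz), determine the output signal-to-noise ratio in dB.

Noise floor: N = −174 + 10 log₁₀(B) + NF
10 log₁₀(8.54×10⁶) = 69.31 dB
N = −174 + 69.31 + 9.83 = −94.86 dBm
SNR = P_sig − N = −79.0 − (−94.86) = 15.86 dB → 15.9 dB

15.9 dB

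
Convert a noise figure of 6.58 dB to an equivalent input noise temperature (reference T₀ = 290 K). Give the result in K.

F = 10^(6.58/10) = 4.54988
T_e = (F − 1)·T₀ = (4.54988 − 1) × 290 = 1029 K

1029 K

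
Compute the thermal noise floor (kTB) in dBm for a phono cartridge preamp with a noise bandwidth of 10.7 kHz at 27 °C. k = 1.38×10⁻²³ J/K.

−133.5 dBm

T = 27 °C + 273.15 = 300.15 K
P_n = kTB = 1.38×10⁻²³ × 300.15 × 1.07×10⁴ = 4.43×10⁻¹⁷ W
In dBm: 10 log₁₀(4.43×10⁻¹⁷ / 10⁻³) = −133.5 dBm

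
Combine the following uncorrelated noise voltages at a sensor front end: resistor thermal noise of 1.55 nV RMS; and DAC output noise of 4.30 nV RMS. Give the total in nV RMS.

4.57 nV

Uncorrelated sources add in power (mean-square): V_tot = √(ΣV_i²)
V_tot = √[(1.55×10⁻⁹)² + (4.30×10⁻⁹)²] = 4.57×10⁻⁹ V = 4.57 nV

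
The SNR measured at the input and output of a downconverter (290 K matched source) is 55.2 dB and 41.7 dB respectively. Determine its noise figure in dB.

13.5 dB

NF (dB) = SNR_in(dB) − SNR_out(dB) when the source is at T₀
NF = 55.2 − 41.7 = 13.5 dB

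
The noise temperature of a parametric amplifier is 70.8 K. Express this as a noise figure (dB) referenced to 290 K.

0.949 dB

F = 1 + T_e/T₀ = 1 + 70.8/290 = 1.24414
NF = 10 log₁₀(1.24414) = 0.949 dB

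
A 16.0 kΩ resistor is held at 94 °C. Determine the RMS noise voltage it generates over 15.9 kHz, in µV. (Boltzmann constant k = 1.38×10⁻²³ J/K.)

T = 94 °C + 273.15 = 367.15 K
V_n = √(4kTRB)
4kTRB = 4 × 1.38×10⁻²³ × 367.15 × 1.60×10⁴ × 1.59×10⁴ = 5.16×10⁻¹² V²
V_n = √(5.16×10⁻¹²) = 2.27×10⁻⁶ V = 2.27 µV

2.27 µV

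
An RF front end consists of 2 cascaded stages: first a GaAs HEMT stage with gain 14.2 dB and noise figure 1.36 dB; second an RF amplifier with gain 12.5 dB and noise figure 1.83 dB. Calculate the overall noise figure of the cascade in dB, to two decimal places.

Convert to linear (a loss of L dB is a gain of −L dB): F_i = 10^(NF_i/10), G_i = 10^(G_i,dB/10)
  Stage 1: F_1 = 10^(1.36/10) = 1.368, G_1 = 10^(14.2/10) = 26.30
  Stage 2: F_2 = 10^(1.83/10) = 1.524, G_2 = 10^(12.5/10) = 17.78
Friis cascade:
  F = 1.368 + (1.524 − 1)/26.30 = 1.388
NF = 10 log₁₀(1.388) = 1.42 dB

1.42 dB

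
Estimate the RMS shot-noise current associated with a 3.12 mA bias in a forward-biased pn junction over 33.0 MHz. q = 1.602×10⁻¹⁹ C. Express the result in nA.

182 nA

I_n = √(2qI·B)
2qI·B = 2 × 1.602×10⁻¹⁹ × 3.12×10⁻³ × 3.30×10⁷ = 3.30×10⁻¹⁴ A²
I_n = √(3.30×10⁻¹⁴) = 1.82×10⁻⁷ A = 182 nA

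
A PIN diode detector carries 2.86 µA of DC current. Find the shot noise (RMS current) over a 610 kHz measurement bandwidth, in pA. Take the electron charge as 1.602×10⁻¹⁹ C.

I_n = √(2qI·B)
2qI·B = 2 × 1.602×10⁻¹⁹ × 2.86×10⁻⁶ × 6.10×10⁵ = 5.59×10⁻¹⁹ A²
I_n = √(5.59×10⁻¹⁹) = 7.48×10⁻¹⁰ A = 748 pA

748 pA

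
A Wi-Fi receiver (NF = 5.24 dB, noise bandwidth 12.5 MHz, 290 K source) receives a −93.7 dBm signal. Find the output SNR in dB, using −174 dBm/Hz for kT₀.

Noise floor: N = −174 + 10 log₁₀(B) + NF
10 log₁₀(1.25×10⁷) = 70.97 dB
N = −174 + 70.97 + 5.24 = −97.79 dBm
SNR = P_sig − N = −93.7 − (−97.79) = 4.09 dB → 4.1 dB

4.1 dB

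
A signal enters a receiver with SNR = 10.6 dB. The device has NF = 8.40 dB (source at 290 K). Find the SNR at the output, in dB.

2.20 dB

By definition F = SNR_in/SNR_out, so in dB: SNR_out = SNR_in − NF
SNR_out = 10.6 − 8.40 = 2.20 dB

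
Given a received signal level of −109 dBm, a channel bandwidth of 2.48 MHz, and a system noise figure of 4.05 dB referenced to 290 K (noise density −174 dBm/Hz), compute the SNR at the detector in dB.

Noise floor: N = −174 + 10 log₁₀(B) + NF
10 log₁₀(2.48×10⁶) = 63.94 dB
N = −174 + 63.94 + 4.05 = −106.01 dBm
SNR = P_sig − N = −109 − (−106.01) = −2.99 dB → −3.0 dB

−3.0 dB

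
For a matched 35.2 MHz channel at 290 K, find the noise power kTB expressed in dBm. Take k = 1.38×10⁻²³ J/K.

−98.5 dBm

P_n = kTB = 1.38×10⁻²³ × 290 × 3.52×10⁷ = 1.41×10⁻¹³ W
In dBm: 10 log₁₀(1.41×10⁻¹³ / 10⁻³) = −98.5 dBm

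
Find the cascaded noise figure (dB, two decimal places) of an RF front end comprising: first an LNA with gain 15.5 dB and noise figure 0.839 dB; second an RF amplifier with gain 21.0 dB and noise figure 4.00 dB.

Convert to linear (a loss of L dB is a gain of −L dB): F_i = 10^(NF_i/10), G_i = 10^(G_i,dB/10)
  Stage 1: F_1 = 10^(0.839/10) = 1.213, G_1 = 10^(15.5/10) = 35.48
  Stage 2: F_2 = 10^(4.00/10) = 2.512, G_2 = 10^(21.0/10) = 125.9
Friis cascade:
  F = 1.213 + (2.512 − 1)/35.48 = 1.256
NF = 10 log₁₀(1.256) = 0.99 dB

0.99 dB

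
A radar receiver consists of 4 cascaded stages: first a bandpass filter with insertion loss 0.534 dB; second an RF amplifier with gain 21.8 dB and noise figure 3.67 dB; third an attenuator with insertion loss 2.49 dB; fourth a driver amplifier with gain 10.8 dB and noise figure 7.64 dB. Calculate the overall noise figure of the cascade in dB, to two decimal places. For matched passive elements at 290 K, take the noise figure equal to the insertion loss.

Convert to linear (a loss of L dB is a gain of −L dB): F_i = 10^(NF_i/10), G_i = 10^(G_i,dB/10)
  Stage 1: F_1 = 10^(0.534/10) = 1.131, G_1 = 10^(−0.534/10) = 0.8843
  Stage 2: F_2 = 10^(3.67/10) = 2.328, G_2 = 10^(21.8/10) = 151.4
  Stage 3: F_3 = 10^(2.49/10) = 1.774, G_3 = 10^(−2.49/10) = 0.5636
  Stage 4: F_4 = 10^(7.64/10) = 5.808, G_4 = 10^(10.8/10) = 12.02
Friis cascade:
  F = 1.131 + (2.328 − 1)/0.8843 + (1.774 − 1)/133.8 + (5.808 − 1)/75.44 = 2.702
NF = 10 log₁₀(2.702) = 4.32 dB

4.32 dB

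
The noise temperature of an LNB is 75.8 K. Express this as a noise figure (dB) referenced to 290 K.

F = 1 + T_e/T₀ = 1 + 75.8/290 = 1.26138
NF = 10 log₁₀(1.26138) = 1.01 dB

1.01 dB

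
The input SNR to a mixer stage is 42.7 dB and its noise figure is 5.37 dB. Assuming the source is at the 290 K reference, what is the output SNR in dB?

By definition F = SNR_in/SNR_out, so in dB: SNR_out = SNR_in − NF
SNR_out = 42.7 − 5.37 = 37.33 dB

37.33 dB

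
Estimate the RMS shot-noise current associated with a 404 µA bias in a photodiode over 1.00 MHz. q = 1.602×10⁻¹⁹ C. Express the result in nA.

11.4 nA

I_n = √(2qI·B)
2qI·B = 2 × 1.602×10⁻¹⁹ × 4.04×10⁻⁴ × 1.00×10⁶ = 1.29×10⁻¹⁶ A²
I_n = √(1.29×10⁻¹⁶) = 1.14×10⁻⁸ A = 11.4 nA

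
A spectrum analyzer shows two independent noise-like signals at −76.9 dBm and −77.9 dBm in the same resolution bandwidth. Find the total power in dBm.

Convert to linear, add, convert back:
P₁ = 2.04×10⁻¹¹ W, P₂ = 1.62×10⁻¹¹ W
P_tot = 3.66×10⁻¹¹ W → 10 log₁₀(P_tot / 10⁻³) = −74.4 dBm

−74.4 dBm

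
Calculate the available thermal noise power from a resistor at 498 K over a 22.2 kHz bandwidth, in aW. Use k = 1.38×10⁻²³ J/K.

153 aW

P_n = kTB = 1.38×10⁻²³ × 498 × 2.22×10⁴ = 1.53×10⁻¹⁶ W = 153 aW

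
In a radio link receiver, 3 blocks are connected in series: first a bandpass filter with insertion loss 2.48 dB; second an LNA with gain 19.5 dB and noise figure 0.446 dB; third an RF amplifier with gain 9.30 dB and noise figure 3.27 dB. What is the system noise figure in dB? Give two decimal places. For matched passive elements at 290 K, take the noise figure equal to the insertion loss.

2.98 dB

Convert to linear (a loss of L dB is a gain of −L dB): F_i = 10^(NF_i/10), G_i = 10^(G_i,dB/10)
  Stage 1: F_1 = 10^(2.48/10) = 1.770, G_1 = 10^(−2.48/10) = 0.5649
  Stage 2: F_2 = 10^(0.446/10) = 1.108, G_2 = 10^(19.5/10) = 89.13
  Stage 3: F_3 = 10^(3.27/10) = 2.123, G_3 = 10^(9.30/10) = 8.511
Friis cascade:
  F = 1.770 + (1.108 − 1)/0.5649 + (2.123 − 1)/50.35 = 1.984
NF = 10 log₁₀(1.984) = 2.98 dB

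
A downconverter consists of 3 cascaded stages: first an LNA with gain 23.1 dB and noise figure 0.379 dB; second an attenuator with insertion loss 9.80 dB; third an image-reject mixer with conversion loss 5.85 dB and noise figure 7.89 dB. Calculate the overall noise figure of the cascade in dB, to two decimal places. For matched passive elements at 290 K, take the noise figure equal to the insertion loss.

1.38 dB

Convert to linear (a loss of L dB is a gain of −L dB): F_i = 10^(NF_i/10), G_i = 10^(G_i,dB/10)
  Stage 1: F_1 = 10^(0.379/10) = 1.091, G_1 = 10^(23.1/10) = 204.2
  Stage 2: F_2 = 10^(9.80/10) = 9.550, G_2 = 10^(−9.80/10) = 0.1047
  Stage 3: F_3 = 10^(7.89/10) = 6.152, G_3 = 10^(−5.85/10) = 0.2600
Friis cascade:
  F = 1.091 + (9.550 − 1)/204.2 + (6.152 − 1)/21.38 = 1.374
NF = 10 log₁₀(1.374) = 1.38 dB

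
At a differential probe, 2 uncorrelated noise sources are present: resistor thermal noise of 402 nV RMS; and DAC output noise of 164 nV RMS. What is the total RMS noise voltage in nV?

434 nV

Uncorrelated sources add in power (mean-square): V_tot = √(ΣV_i²)
V_tot = √[(4.02×10⁻⁷)² + (1.64×10⁻⁷)²] = 4.34×10⁻⁷ V = 434 nV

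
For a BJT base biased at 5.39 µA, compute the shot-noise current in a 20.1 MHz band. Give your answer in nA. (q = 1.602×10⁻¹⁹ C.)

I_n = √(2qI·B)
2qI·B = 2 × 1.602×10⁻¹⁹ × 5.39×10⁻⁶ × 2.01×10⁷ = 3.47×10⁻¹⁷ A²
I_n = √(3.47×10⁻¹⁷) = 5.89×10⁻⁹ A = 5.89 nA

5.89 nA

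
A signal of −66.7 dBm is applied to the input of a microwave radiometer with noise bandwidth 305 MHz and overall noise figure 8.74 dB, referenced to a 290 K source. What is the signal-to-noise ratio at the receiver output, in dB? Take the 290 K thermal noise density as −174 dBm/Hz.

Noise floor: N = −174 + 10 log₁₀(B) + NF
10 log₁₀(3.05×10⁸) = 84.84 dB
N = −174 + 84.84 + 8.74 = −80.42 dBm
SNR = P_sig − N = −66.7 − (−80.42) = 13.72 dB → 13.7 dB

13.7 dB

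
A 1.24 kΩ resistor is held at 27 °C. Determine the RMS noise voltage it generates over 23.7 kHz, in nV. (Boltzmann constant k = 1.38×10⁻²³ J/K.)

T = 27 °C + 273.15 = 300.15 K
V_n = √(4kTRB)
4kTRB = 4 × 1.38×10⁻²³ × 300.15 × 1.24×10³ × 2.37×10⁴ = 4.87×10⁻¹³ V²
V_n = √(4.87×10⁻¹³) = 6.98×10⁻⁷ V = 698 nV

698 nV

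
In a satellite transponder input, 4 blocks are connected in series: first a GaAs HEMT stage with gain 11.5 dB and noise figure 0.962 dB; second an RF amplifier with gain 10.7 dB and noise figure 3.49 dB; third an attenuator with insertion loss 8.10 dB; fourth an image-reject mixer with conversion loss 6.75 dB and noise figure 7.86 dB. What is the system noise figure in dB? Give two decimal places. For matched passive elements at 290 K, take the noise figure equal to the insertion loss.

Convert to linear (a loss of L dB is a gain of −L dB): F_i = 10^(NF_i/10), G_i = 10^(G_i,dB/10)
  Stage 1: F_1 = 10^(0.962/10) = 1.248, G_1 = 10^(11.5/10) = 14.13
  Stage 2: F_2 = 10^(3.49/10) = 2.234, G_2 = 10^(10.7/10) = 11.75
  Stage 3: F_3 = 10^(8.10/10) = 6.457, G_3 = 10^(−8.10/10) = 0.1549
  Stage 4: F_4 = 10^(7.86/10) = 6.109, G_4 = 10^(−6.75/10) = 0.2113
Friis cascade:
  F = 1.248 + (2.234 − 1)/14.13 + (6.457 − 1)/166.0 + (6.109 − 1)/25.70 = 1.567
NF = 10 log₁₀(1.567) = 1.95 dB

1.95 dB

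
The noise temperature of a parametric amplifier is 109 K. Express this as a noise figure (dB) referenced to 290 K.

F = 1 + T_e/T₀ = 1 + 109/290 = 1.37586
NF = 10 log₁₀(1.37586) = 1.39 dB

1.39 dB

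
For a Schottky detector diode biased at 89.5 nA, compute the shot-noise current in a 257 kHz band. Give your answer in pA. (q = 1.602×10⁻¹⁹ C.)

I_n = √(2qI·B)
2qI·B = 2 × 1.602×10⁻¹⁹ × 8.95×10⁻⁸ × 2.57×10⁵ = 7.37×10⁻²¹ A²
I_n = √(7.37×10⁻²¹) = 8.58×10⁻¹¹ A = 85.8 pA

85.8 pA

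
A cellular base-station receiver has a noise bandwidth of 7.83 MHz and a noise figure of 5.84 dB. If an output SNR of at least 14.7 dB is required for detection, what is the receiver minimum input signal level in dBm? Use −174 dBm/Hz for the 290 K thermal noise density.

Sensitivity = −174 + 10 log₁₀(B) + NF + SNR_min
= −174 + 68.94 + 5.84 + 14.7
= −84.52 dBm → −84.5 dBm

−84.5 dBm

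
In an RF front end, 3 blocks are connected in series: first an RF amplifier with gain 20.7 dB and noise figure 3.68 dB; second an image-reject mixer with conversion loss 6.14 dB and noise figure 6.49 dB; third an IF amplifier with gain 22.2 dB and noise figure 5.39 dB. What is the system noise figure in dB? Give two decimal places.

Convert to linear (a loss of L dB is a gain of −L dB): F_i = 10^(NF_i/10), G_i = 10^(G_i,dB/10)
  Stage 1: F_1 = 10^(3.68/10) = 2.333, G_1 = 10^(20.7/10) = 117.5
  Stage 2: F_2 = 10^(6.49/10) = 4.457, G_2 = 10^(−6.14/10) = 0.2432
  Stage 3: F_3 = 10^(5.39/10) = 3.459, G_3 = 10^(22.2/10) = 166.0
Friis cascade:
  F = 2.333 + (4.457 − 1)/117.5 + (3.459 − 1)/28.58 = 2.449
NF = 10 log₁₀(2.449) = 3.89 dB

3.89 dB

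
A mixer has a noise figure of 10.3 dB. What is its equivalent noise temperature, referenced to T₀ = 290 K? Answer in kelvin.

2817 K

F = 10^(10.3/10) = 10.7152
T_e = (F − 1)·T₀ = (10.7152 − 1) × 290 = 2817 K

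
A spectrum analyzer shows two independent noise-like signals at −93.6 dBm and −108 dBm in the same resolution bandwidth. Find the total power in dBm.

Convert to linear, add, convert back:
P₁ = 4.37×10⁻¹³ W, P₂ = 1.58×10⁻¹⁴ W
P_tot = 4.52×10⁻¹³ W → 10 log₁₀(P_tot / 10⁻³) = −93.4 dBm

−93.4 dBm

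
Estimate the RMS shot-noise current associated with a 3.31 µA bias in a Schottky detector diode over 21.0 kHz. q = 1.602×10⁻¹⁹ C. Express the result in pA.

I_n = √(2qI·B)
2qI·B = 2 × 1.602×10⁻¹⁹ × 3.31×10⁻⁶ × 2.10×10⁴ = 2.23×10⁻²⁰ A²
I_n = √(2.23×10⁻²⁰) = 1.49×10⁻¹⁰ A = 149 pA

149 pA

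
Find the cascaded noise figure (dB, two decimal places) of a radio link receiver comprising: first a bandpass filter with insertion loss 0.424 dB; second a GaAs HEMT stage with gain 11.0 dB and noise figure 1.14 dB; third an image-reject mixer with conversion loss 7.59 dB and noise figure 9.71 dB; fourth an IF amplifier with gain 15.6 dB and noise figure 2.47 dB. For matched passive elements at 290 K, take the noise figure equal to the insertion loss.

4.07 dB

Convert to linear (a loss of L dB is a gain of −L dB): F_i = 10^(NF_i/10), G_i = 10^(G_i,dB/10)
  Stage 1: F_1 = 10^(0.424/10) = 1.103, G_1 = 10^(−0.424/10) = 0.9070
  Stage 2: F_2 = 10^(1.14/10) = 1.300, G_2 = 10^(11.0/10) = 12.59
  Stage 3: F_3 = 10^(9.71/10) = 9.354, G_3 = 10^(−7.59/10) = 0.1742
  Stage 4: F_4 = 10^(2.47/10) = 1.766, G_4 = 10^(15.6/10) = 36.31
Friis cascade:
  F = 1.103 + (1.300 − 1)/0.9070 + (9.354 − 1)/11.42 + (1.766 − 1)/1.989 = 2.550
NF = 10 log₁₀(2.550) = 4.07 dB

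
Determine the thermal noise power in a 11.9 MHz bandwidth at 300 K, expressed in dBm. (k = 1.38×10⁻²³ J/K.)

−103.1 dBm

P_n = kTB = 1.38×10⁻²³ × 300 × 1.19×10⁷ = 4.93×10⁻¹⁴ W
In dBm: 10 log₁₀(4.93×10⁻¹⁴ / 10⁻³) = −103.1 dBm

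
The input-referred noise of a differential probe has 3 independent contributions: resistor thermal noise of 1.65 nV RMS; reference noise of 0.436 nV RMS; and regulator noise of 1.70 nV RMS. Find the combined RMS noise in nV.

Uncorrelated sources add in power (mean-square): V_tot = √(ΣV_i²)
V_tot = √[(1.65×10⁻⁹)² + (4.36×10⁻¹⁰)² + (1.70×10⁻⁹)²] = 2.41×10⁻⁹ V = 2.41 nV

2.41 nV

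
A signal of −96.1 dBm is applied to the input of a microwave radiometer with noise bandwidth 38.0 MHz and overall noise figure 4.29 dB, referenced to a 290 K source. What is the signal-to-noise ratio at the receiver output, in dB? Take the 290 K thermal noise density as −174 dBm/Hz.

−2.2 dB

Noise floor: N = −174 + 10 log₁₀(B) + NF
10 log₁₀(3.80×10⁷) = 75.8 dB
N = −174 + 75.8 + 4.29 = −93.91 dBm
SNR = P_sig − N = −96.1 − (−93.91) = −2.19 dB → −2.2 dB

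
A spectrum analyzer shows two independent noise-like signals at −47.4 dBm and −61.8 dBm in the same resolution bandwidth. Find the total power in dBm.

Convert to linear, add, convert back:
P₁ = 1.82×10⁻⁸ W, P₂ = 6.61×10⁻¹⁰ W
P_tot = 1.89×10⁻⁸ W → 10 log₁₀(P_tot / 10⁻³) = −47.2 dBm

−47.2 dBm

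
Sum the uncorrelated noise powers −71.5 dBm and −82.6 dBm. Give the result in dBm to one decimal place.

−71.2 dBm

Convert to linear, add, convert back:
P₁ = 7.08×10⁻¹¹ W, P₂ = 5.50×10⁻¹² W
P_tot = 7.63×10⁻¹¹ W → 10 log₁₀(P_tot / 10⁻³) = −71.2 dBm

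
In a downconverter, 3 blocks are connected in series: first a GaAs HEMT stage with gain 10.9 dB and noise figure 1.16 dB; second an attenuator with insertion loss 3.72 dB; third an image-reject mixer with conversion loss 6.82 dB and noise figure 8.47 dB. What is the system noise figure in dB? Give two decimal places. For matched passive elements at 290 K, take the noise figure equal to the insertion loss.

Convert to linear (a loss of L dB is a gain of −L dB): F_i = 10^(NF_i/10), G_i = 10^(G_i,dB/10)
  Stage 1: F_1 = 10^(1.16/10) = 1.306, G_1 = 10^(10.9/10) = 12.30
  Stage 2: F_2 = 10^(3.72/10) = 2.355, G_2 = 10^(−3.72/10) = 0.4246
  Stage 3: F_3 = 10^(8.47/10) = 7.031, G_3 = 10^(−6.82/10) = 0.2080
Friis cascade:
  F = 1.306 + (2.355 − 1)/12.30 + (7.031 − 1)/5.224 = 2.571
NF = 10 log₁₀(2.571) = 4.10 dB

4.10 dB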